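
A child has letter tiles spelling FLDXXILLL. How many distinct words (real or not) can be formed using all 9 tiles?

FLDXXILLL has 9 letters with L appearing 4 times and X appearing twice.
Dividing 9! = 362880 by 4!·2! = 48 for the repeated letters gives 7560.

7560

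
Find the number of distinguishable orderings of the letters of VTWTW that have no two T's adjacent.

There are 5!/(2!·2!) = 30 arrangements of VTWTW in total.
Arrangements with the T's together: treat TT as one letter, giving (4)!/(2!) = 12.
Subtracting, 30 − 12 = 18 arrangements keep the T's apart.

18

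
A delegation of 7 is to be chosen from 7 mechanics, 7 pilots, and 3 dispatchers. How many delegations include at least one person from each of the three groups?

Unrestricted: C(17,7) = 19448 ways to pick any 7 of the 17.
Subtract selections that omit an entire group: no mechanics → C(10,7) = 120; no pilots → C(10,7) = 120; no dispatchers → C(14,7) = 3432.
Add back selections omitting two groups (i.e. drawn from a single group): C(7,7) + C(7,7) + C(3,7) = 2.
By inclusion–exclusion: 19448 − 3672 + 2 = 15778.

15778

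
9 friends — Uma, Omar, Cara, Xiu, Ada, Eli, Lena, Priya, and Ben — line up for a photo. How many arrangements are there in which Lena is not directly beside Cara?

282240

There are 9! = 362880 arrangements in all. If Lena and Cara are adjacent, merging them into one block gives 2·(8)! = 80640 arrangements.
So 362880 − 80640 = 282240 arrangements keep them apart.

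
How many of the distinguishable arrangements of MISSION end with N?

With the last slot taken by N, it remains to arrange the other 6 letters (MISSIO).
Those 6 letters have I appearing twice and S appearing twice, giving (6)!/(2!·2!) = 180.

180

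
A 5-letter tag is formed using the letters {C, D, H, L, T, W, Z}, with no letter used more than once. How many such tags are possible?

2520

With no repetition, fill the 5 letters in order: 7 choices, then 6, down to 3.
That product is 7 × 6 × 5 × 4 × 3 = 2520.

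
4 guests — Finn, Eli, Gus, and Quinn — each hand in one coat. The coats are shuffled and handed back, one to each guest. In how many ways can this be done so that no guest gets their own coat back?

Count assignments avoiding every fixed point. For any j of the 4 guests fixed to their own coat, the other 4−j can be arranged in (4−j)! ways.
By inclusion–exclusion this is Σ_{j=0}^{4} (−1)^j C(4,j)·(4−j)!.
Computing: 24 − 24 + 12 − 4 + 1 = 9.

9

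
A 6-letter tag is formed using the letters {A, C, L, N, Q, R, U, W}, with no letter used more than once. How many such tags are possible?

Choose and order 6 of the 8 symbols: the first letter has 8 options, the next 7, and so on down to 3.
That product is 8 × 7 × 6 × 5 × 4 × 3 = 20160.

20160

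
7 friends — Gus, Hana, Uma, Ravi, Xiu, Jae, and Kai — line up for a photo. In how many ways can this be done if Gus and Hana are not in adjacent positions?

3600

Of the 7! = 5040 arrangements, those with Gus and Hana adjacent number 2 × 6! = 1440 (treat the pair as a block with 2 internal orders).
Complementary counting: 5040 − 1440 = 3600.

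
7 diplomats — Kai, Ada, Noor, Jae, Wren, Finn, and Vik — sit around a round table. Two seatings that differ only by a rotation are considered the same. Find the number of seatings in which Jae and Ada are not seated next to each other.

480

Without the restriction there are (6)! = 720 seatings.
Those with Jae next to Ada: fuse the pair into one unit and seat 6 units around a circle — 2·(5)! = 240.
Subtracting, 720 − 240 = 480.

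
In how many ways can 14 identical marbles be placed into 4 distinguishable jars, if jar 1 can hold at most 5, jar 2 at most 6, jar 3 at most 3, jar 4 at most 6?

73

Without the upper bounds there are C(17,3) = 680 ways to split 14 among 4 jars.
Subtract solutions that violate a single cap (substitute x_i' = x_i − (cap_i+1)): x_1 ≥ 6 gives C(11,3) = 165; x_2 ≥ 7 gives C(10,3) = 120; x_3 ≥ 4 gives C(13,3) = 286; x_4 ≥ 7 gives C(10,3) = 120. Together 691.
Add back pairs where two caps are both exceeded: 4 + 35 + 4 + 20 + 1 + 20 = 84.
By inclusion–exclusion the count is 680 − 691 + 84 = 73.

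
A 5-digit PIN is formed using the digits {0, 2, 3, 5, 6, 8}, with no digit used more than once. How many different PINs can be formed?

720

With no repetition, fill the 5 digits in order: 6 choices, then 5, down to 2.
6 × 5 × 4 × 3 × 2 = 720.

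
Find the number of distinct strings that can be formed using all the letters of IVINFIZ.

The 7 letters of IVINFIZ have repeats: I appearing 3 times.
Dividing 7! = 5040 by 3! = 6 for the repeated letters gives 840.

840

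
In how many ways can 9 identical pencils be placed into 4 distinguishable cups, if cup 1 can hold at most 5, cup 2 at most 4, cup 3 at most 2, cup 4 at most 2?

27

Without the upper bounds there are C(12,3) = 220 ways to split 9 among 4 cups.
Subtract solutions that violate a single cap (substitute x_i' = x_i − (cap_i+1)): x_1 ≥ 6 gives C(6,3) = 20; x_2 ≥ 5 gives C(7,3) = 35; x_3 ≥ 3 gives C(9,3) = 84; x_4 ≥ 3 gives C(9,3) = 84. Together 223.
Add back pairs where two caps are both exceeded: 0 + 1 + 1 + 4 + 4 + 20 = 30.
By inclusion–exclusion the count is 220 − 223 + 30 = 27.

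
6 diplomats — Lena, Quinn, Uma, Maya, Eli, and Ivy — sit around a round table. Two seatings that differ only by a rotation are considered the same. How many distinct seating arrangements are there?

120

Seat Lena anywhere (absorbing the rotational symmetry), then permute the other 5: (5)! = 120.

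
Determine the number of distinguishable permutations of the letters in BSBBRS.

The 6 letters of BSBBRS have repeats: B appearing 3 times and S appearing twice.
The number of distinct arrangements is 6!/(3!·2!) = 720/12 = 60.

60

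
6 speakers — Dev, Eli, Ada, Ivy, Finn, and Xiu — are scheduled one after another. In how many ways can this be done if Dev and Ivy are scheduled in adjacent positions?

240

Glue Dev and Ivy into one block (2 internal orders), leaving 5 units to arrange in a row.
That gives 2 × 5! = 2 × 120 = 240.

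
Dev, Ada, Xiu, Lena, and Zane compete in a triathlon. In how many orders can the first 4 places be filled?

120

There are 5 choices for 1st place, 4 for 2nd, and so on down to 2 for position 4.
That gives 5 × 4 × 3 × 2 = 120.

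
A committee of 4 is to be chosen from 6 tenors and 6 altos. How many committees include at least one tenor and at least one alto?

Total 4-person selections from all 12: C(12,4) = 495.
Selections missing a whole group: no tenors → C(6,4) = 15; no altos → C(6,4) = 15.
Both groups omitted at once is impossible, so 495 − 30 = 465.

465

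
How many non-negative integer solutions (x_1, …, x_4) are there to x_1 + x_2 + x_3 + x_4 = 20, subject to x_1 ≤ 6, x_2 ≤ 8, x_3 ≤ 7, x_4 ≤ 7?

159

Without the upper bounds there are C(23,3) = 1771 ways to split 20 among 4 variables.
Subtract solutions that violate a single cap (substitute x_i' = x_i − (cap_i+1)): x_1 ≥ 7 gives C(16,3) = 560; x_2 ≥ 9 gives C(14,3) = 364; x_3 ≥ 8 gives C(15,3) = 455; x_4 ≥ 8 gives C(15,3) = 455. Together 1834.
Add back pairs where two caps are both exceeded: 35 + 56 + 56 + 20 + 20 + 35 = 222.
By inclusion–exclusion the count is 1771 − 1834 + 222 = 159.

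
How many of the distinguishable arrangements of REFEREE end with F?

15

Fix F in the last position and arrange the remaining 6 letters.
Those 6 letters have E appearing 4 times and R appearing twice, giving (6)!/(4!·2!) = 15.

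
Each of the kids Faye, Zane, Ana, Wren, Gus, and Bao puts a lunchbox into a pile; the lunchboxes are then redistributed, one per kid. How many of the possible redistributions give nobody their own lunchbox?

This is the derangement count D_6: permutations of 6 items with no fixed point.
By inclusion–exclusion this is Σ_{j=0}^{6} (−1)^j C(6,j)·(6−j)!.
Computing: 720 − 720 + 360 − 120 + 30 − 6 + 1 = 265.

265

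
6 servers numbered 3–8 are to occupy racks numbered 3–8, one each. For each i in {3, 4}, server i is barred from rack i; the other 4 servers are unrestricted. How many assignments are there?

Let Aᵢ (for i ∈ {3, 4}) be the placements that put server i in its forbidden rack. Any j of these fix j positions, leaving (6−j)! ways to fill the rest, and there are C(2,j) ways to pick which j.
By inclusion–exclusion, the number of valid placements is Σ_{j=0}^{2} (−1)^j C(2,j)·(6−j)!.
Computing: 720 − 240 + 24 = 504.

504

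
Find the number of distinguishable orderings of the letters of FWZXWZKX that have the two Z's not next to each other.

3780

There are 8!/(2!·2!·2!) = 5040 arrangements of FWZXWZKX in total.
If the two Z's are adjacent, glue them into one block, leaving 7 items to arrange: (7)!/(2!·2!) = 1260 ways.
Subtracting, 5040 − 1260 = 3780 arrangements keep the Z's apart.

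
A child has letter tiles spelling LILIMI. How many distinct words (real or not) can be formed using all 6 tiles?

60

Letter multiplicities in LILIMI: I×3, L×2, M×1.
The number of distinct arrangements is 6!/(3!·2!) = 720/12 = 60.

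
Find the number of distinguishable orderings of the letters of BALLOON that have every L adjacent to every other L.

360

Treat the 2 copies of L as a single block. The multiset to arrange is then {LL, A, B, N, O, O}, 6 items in all.
That gives (6)!/(2!) = 360 arrangements.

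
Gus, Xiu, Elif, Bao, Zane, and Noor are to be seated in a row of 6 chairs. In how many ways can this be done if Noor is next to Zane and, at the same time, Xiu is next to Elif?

96

Treat {Noor,Zane} as one block (2 orders) and {Xiu,Elif} as another (2 orders).
That leaves 4 units to arrange: 2 × 2 × 4! = 4 × 24 = 96.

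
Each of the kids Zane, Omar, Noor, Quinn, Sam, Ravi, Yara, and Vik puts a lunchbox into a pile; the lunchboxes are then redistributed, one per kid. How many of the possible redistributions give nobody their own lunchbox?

14833

Count assignments avoiding every fixed point. For any j of the 8 kids fixed to their own lunchbox, the other 8−j can be arranged in (8−j)! ways.
By inclusion–exclusion this is Σ_{j=0}^{8} (−1)^j C(8,j)·(8−j)!.
Computing: 40320 − 40320 + 20160 − 6720 + 1680 − 336 + 56 − 8 + 1 = 14833.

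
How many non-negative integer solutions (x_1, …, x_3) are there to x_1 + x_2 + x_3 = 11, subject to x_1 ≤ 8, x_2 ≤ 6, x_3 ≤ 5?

Without the upper bounds there are C(13,2) = 78 ways to split 11 among 3 variables.
Subtract solutions that violate a single cap (substitute x_i' = x_i − (cap_i+1)): x_1 ≥ 9 gives C(4,2) = 6; x_2 ≥ 7 gives C(6,2) = 15; x_3 ≥ 6 gives C(7,2) = 21. Together 42.
No two caps can be exceeded simultaneously, so the pair terms are all 0.
By inclusion–exclusion the count is 78 − 42 + 0 = 36.

36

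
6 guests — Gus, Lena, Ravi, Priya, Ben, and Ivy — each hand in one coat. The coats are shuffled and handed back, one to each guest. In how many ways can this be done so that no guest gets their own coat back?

265

Let Aᵢ be the assignments in which guest i gets their own coat. We want the size of the complement of A₁∪…∪A_6.
By inclusion–exclusion this is Σ_{j=0}^{6} (−1)^j C(6,j)·(6−j)!.
Computing: 720 − 720 + 360 − 120 + 30 − 6 + 1 = 265.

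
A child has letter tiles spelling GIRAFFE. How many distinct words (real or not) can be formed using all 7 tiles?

Letter multiplicities in GIRAFFE: A×1, E×1, F×2, G×1, I×1, R×1.
Dividing 7! = 5040 by 2! = 2 for the repeated letters gives 2520.

2520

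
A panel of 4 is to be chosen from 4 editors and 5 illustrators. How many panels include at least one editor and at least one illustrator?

120

Total 4-person selections from all 9: C(9,4) = 126.
Selections missing a whole group: no editors → C(5,4) = 5; no illustrators → C(4,4) = 1.
Both groups omitted at once is impossible, so 126 − 6 = 120.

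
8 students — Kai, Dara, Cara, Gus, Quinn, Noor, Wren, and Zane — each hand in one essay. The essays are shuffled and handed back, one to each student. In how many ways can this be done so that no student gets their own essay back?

Count assignments avoiding every fixed point. For any j of the 8 students fixed to their own essay, the other 8−j can be arranged in (8−j)! ways.
By inclusion–exclusion this is Σ_{j=0}^{8} (−1)^j C(8,j)·(8−j)!.
Computing: 40320 − 40320 + 20160 − 6720 + 1680 − 336 + 56 − 8 + 1 = 14833.

14833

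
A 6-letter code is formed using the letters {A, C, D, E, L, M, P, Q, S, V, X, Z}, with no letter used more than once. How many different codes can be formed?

665280

With no repetition, fill the 6 letters in order: 12 choices, then 11, down to 7.
12 × 11 × 10 × 9 × 8 × 7 = 665280.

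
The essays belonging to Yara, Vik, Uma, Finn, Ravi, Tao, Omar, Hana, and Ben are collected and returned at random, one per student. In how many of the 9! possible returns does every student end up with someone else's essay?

133496

Count assignments avoiding every fixed point. For any j of the 9 students fixed to their own essay, the other 9−j can be arranged in (9−j)! ways.
By inclusion–exclusion this is Σ_{j=0}^{9} (−1)^j C(9,j)·(9−j)!.
Computing: 362880 − 362880 + 181440 − 60480 + 15120 − 3024 + 504 − 72 + 9 − 1 = 133496.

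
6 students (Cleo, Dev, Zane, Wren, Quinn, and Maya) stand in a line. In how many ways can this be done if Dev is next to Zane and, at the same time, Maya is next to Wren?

Treat {Dev,Zane} as one block (2 orders) and {Maya,Wren} as another (2 orders).
That leaves 4 units to arrange: 2 × 2 × 4! = 4 × 24 = 96.

96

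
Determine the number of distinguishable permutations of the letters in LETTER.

The 6 letters of LETTER have repeats: E appearing twice and T appearing twice.
So there are 6! / (2!·2!) = 180 distinguishable arrangements.

180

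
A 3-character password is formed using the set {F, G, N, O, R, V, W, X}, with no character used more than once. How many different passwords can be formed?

Choose and order 3 of the 8 symbols: the first character has 8 options, the next 7, then 6.
8 × 7 × 6 = 336.

336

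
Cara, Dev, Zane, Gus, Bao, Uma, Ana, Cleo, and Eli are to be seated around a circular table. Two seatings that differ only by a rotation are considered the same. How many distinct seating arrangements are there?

Seat Cara anywhere (absorbing the rotational symmetry), then permute the other 8: (8)! = 40320.

40320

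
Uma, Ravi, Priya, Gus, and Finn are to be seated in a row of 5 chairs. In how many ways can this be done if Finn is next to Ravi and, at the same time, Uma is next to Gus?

24

Treat {Finn,Ravi} as one block (2 orders) and {Uma,Gus} as another (2 orders).
That leaves 3 units to arrange: 2 × 2 × 3! = 4 × 6 = 24.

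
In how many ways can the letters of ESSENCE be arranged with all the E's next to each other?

Treat the 3 copies of E as a single block. The multiset to arrange is then {EEE, C, N, S, S}, 5 items in all.
That gives (5)!/(2!) = 60 arrangements.

60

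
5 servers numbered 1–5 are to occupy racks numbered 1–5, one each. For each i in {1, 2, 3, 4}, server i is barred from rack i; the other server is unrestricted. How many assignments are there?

53

Let Aᵢ (for 1 ≤ i ≤ 4) be the placements that put server i in its forbidden rack. Any j of these fix j positions, leaving (5−j)! ways to fill the rest, and there are C(4,j) ways to pick which j.
By inclusion–exclusion, the number of valid placements is Σ_{j=0}^{4} (−1)^j C(4,j)·(5−j)!.
Computing: 120 − 96 + 36 − 8 + 1 = 53.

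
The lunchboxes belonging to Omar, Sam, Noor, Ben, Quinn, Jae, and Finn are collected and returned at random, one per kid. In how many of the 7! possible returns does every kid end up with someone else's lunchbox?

Count assignments avoiding every fixed point. For any j of the 7 kids fixed to their own lunchbox, the other 7−j can be arranged in (7−j)! ways.
By inclusion–exclusion this is Σ_{j=0}^{7} (−1)^j C(7,j)·(7−j)!.
Computing: 5040 − 5040 + 2520 − 840 + 210 − 42 + 7 − 1 = 1854.

1854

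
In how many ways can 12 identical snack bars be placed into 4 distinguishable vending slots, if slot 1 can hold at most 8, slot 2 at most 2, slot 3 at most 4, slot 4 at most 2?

By stars and bars, unrestricted non-negative solutions to x_1+…+x_4 = 12 number C(12+3,3) = 455.
Subtract solutions that violate a single cap (substitute x_i' = x_i − (cap_i+1)): x_1 ≥ 9 gives C(6,3) = 20; x_2 ≥ 3 gives C(12,3) = 220; x_3 ≥ 5 gives C(10,3) = 120; x_4 ≥ 3 gives C(12,3) = 220. Together 580.
Add back pairs where two caps are both exceeded: 1 + 0 + 1 + 35 + 84 + 35 = 156.
Subtract triples: 0 + 0 + 0 + 4 = 4.
By inclusion–exclusion the count is 455 − 580 + 156 − 4 = 27.

27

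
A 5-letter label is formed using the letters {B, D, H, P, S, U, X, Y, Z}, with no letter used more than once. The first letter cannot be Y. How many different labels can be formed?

The first letter has 9−1 = 8 choices (anything except Y).
The remaining 4 letters are filled from the other 8 symbols without repetition: 8 × 7 × 6 × 5 = 1680.
Total: 8 × 1680 = 13440.

13440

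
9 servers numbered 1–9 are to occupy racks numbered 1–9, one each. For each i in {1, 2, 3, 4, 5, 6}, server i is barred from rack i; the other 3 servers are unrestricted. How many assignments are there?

Let Aᵢ (for 1 ≤ i ≤ 6) be the placements that put server i in its forbidden rack. Any j of these fix j positions, leaving (9−j)! ways to fill the rest, and there are C(6,j) ways to pick which j.
By inclusion–exclusion, the number of valid placements is Σ_{j=0}^{6} (−1)^j C(6,j)·(9−j)!.
Computing: 362880 − 241920 + 75600 − 14400 + 1800 − 144 + 6 = 183822.

183822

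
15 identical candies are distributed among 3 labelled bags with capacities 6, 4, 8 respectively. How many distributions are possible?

Without the upper bounds there are C(17,2) = 136 ways to split 15 among 3 bags.
Subtract solutions that violate a single cap (substitute x_i' = x_i − (cap_i+1)): x_1 ≥ 7 gives C(10,2) = 45; x_2 ≥ 5 gives C(12,2) = 66; x_3 ≥ 9 gives C(8,2) = 28. Together 139.
Add back pairs where two caps are both exceeded: 10 + 0 + 3 = 13.
By inclusion–exclusion the count is 136 − 139 + 13 = 10.

10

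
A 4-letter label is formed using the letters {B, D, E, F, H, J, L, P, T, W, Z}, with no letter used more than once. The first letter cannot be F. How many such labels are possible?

7200

The first letter has 11−1 = 10 choices (anything except F).
The remaining 3 letters are filled from the other 10 symbols without repetition: 10 × 9 × 8 = 720.
Total: 10 × 720 = 7200.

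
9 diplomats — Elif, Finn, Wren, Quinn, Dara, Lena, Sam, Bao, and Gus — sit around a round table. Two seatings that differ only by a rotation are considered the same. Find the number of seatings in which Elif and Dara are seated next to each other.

Treat {Elif, Dara} as one unit (2 internal orders) and seat the resulting 8 units around the table: (7)! circular arrangements.
So 2 × (7)! = 2 × 5040 = 10080.

10080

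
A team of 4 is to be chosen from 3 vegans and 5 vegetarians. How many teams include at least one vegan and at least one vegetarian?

65

With no constraint there are C(8,4) = 70 possible selections.
Selections missing a whole group: no vegans → C(5,4) = 5; no vegetarians → C(3,4) = 0.
Both groups omitted at once is impossible, so 70 − 5 = 65.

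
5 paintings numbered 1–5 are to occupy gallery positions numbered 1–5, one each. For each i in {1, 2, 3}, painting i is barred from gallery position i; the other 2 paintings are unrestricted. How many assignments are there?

Let Aᵢ (for i ∈ {1, 2, 3}) be the placements that put painting i in its forbidden gallery position. Any j of these fix j positions, leaving (5−j)! ways to fill the rest, and there are C(3,j) ways to pick which j.
By inclusion–exclusion, the number of valid placements is Σ_{j=0}^{3} (−1)^j C(3,j)·(5−j)!.
Computing: 120 − 72 + 18 − 2 = 64.

64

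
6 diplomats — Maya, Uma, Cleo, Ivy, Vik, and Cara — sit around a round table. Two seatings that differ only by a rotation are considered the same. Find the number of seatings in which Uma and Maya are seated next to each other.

Glue Uma and Maya into a block (2 internal orders). Seating 5 units around a circle gives (4)! arrangements.
So 2 × (4)! = 2 × 24 = 48.

48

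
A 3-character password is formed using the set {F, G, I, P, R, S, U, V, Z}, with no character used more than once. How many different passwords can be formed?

This is a permutation of 3 out of 9: P(9,3) = 9!/6!.
9 × 8 × 7 = 504.

504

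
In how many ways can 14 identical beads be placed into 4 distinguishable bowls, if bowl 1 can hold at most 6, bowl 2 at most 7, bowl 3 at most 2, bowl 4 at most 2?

18

Ignoring the caps, the number of non-negative solutions to x_1+…+x_4 = 14 is C(17,3) = 680.
Subtract solutions that violate a single cap (substitute x_i' = x_i − (cap_i+1)): x_1 ≥ 7 gives C(10,3) = 120; x_2 ≥ 8 gives C(9,3) = 84; x_3 ≥ 3 gives C(14,3) = 364; x_4 ≥ 3 gives C(14,3) = 364. Together 932.
Add back pairs where two caps are both exceeded: 0 + 35 + 35 + 20 + 20 + 165 = 275.
Subtract triples: 0 + 0 + 4 + 1 = 5.
By inclusion–exclusion the count is 680 − 932 + 275 − 5 = 18.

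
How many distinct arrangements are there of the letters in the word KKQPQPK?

210

KKQPQPK has 7 letters with K appearing 3 times, P appearing twice, and Q appearing twice.
Dividing 7! = 5040 by 3!·2!·2! = 24 for the repeated letters gives 210.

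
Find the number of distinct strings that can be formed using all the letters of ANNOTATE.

ANNOTATE has 8 letters with A appearing twice, N appearing twice, and T appearing twice.
So there are 8! / (2!·2!·2!) = 5040 distinguishable arrangements.

5040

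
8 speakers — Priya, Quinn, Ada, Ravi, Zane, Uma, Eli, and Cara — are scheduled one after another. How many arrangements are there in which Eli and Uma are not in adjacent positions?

30240

There are 8! = 40320 arrangements in all. If Eli and Uma are adjacent, merging them into one block gives 2·(7)! = 10080 arrangements.
Complementary counting: 40320 − 10080 = 30240.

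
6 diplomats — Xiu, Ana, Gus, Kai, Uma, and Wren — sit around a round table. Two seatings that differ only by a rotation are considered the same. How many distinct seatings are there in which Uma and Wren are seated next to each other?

48

Glue Uma and Wren into a block (2 internal orders). Seating 5 units around a circle gives (4)! arrangements.
So 2 × (4)! = 2 × 24 = 48.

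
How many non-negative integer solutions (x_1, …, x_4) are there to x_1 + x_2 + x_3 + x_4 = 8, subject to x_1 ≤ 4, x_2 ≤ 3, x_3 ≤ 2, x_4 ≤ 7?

Without the upper bounds there are C(11,3) = 165 ways to split 8 among 4 variables.
Subtract solutions that violate a single cap (substitute x_i' = x_i − (cap_i+1)): x_1 ≥ 5 gives C(6,3) = 20; x_2 ≥ 4 gives C(7,3) = 35; x_3 ≥ 3 gives C(8,3) = 56; x_4 ≥ 8 gives C(3,3) = 1. Together 112.
Add back pairs where two caps are both exceeded: 0 + 1 + 0 + 4 + 0 + 0 = 5.
By inclusion–exclusion the count is 165 − 112 + 5 = 58.

58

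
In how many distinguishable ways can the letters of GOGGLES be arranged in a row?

The 7 letters of GOGGLES have repeats: G appearing 3 times.
Dividing 7! = 5040 by 3! = 6 for the repeated letters gives 840.

840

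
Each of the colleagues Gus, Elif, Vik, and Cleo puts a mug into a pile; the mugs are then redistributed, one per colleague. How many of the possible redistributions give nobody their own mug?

Let Aᵢ be the assignments in which colleague i gets their own mug. We want the size of the complement of A₁∪…∪A_4.
By inclusion–exclusion this is Σ_{j=0}^{4} (−1)^j C(4,j)·(4−j)!.
Computing: 24 − 24 + 12 − 4 + 1 = 9.

9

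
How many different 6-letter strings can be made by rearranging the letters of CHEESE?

120

CHEESE has 6 letters with E appearing 3 times.
Dividing 6! = 720 by 3! = 6 for the repeated letters gives 120.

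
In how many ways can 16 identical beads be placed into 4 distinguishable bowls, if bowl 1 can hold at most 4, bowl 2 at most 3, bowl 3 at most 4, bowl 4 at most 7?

Ignoring the caps, the number of non-negative solutions to x_1+…+x_4 = 16 is C(19,3) = 969.
Subtract solutions that violate a single cap (substitute x_i' = x_i − (cap_i+1)): x_1 ≥ 5 gives C(14,3) = 364; x_2 ≥ 4 gives C(15,3) = 455; x_3 ≥ 5 gives C(14,3) = 364; x_4 ≥ 8 gives C(11,3) = 165. Together 1348.
Add back pairs where two caps are both exceeded: 120 + 84 + 20 + 120 + 35 + 20 = 399.
Subtract triples: 10 + 0 + 0 + 0 = 10.
By inclusion–exclusion the count is 969 − 1348 + 399 − 10 = 10.

10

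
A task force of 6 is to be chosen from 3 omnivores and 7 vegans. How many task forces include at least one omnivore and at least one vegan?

Unrestricted: C(10,6) = 210 ways to pick any 6 of the 10.
Subtract selections that omit an entire group: no omnivores → C(7,6) = 7; no vegans → C(3,6) = 0.
Both groups omitted at once is impossible, so 210 − 7 = 203.

203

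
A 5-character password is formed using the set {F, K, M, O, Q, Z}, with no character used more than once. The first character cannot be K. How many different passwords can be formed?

600

The first character has 6−1 = 5 choices (anything except K).
The remaining 4 characters are filled from the other 5 symbols without repetition: 5 × 4 × 3 × 2 = 120.
Total: 5 × 120 = 600.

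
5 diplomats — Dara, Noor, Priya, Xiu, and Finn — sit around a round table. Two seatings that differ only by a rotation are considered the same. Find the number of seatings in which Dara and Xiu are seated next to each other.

12

Treat {Dara, Xiu} as one unit (2 internal orders) and seat the resulting 4 units around the table: (3)! circular arrangements.
So 2 × (3)! = 2 × 6 = 12.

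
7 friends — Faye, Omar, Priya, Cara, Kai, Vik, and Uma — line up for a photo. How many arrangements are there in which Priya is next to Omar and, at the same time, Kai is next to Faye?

480

Treat {Priya,Omar} as one block (2 orders) and {Kai,Faye} as another (2 orders).
That leaves 5 units to arrange: 2 × 2 × 5! = 4 × 120 = 480.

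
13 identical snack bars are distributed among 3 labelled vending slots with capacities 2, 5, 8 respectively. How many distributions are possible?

6

Without the upper bounds there are C(15,2) = 105 ways to split 13 among 3 vending slots.
Subtract solutions that violate a single cap (substitute x_i' = x_i − (cap_i+1)): x_1 ≥ 3 gives C(12,2) = 66; x_2 ≥ 6 gives C(9,2) = 36; x_3 ≥ 9 gives C(6,2) = 15. Together 117.
Add back pairs where two caps are both exceeded: 15 + 3 + 0 = 18.
By inclusion–exclusion the count is 105 − 117 + 18 = 6.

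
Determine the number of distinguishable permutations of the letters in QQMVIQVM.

1680

Letter multiplicities in QQMVIQVM: I×1, M×2, Q×3, V×2.
So there are 8! / (3!·2!·2!) = 1680 distinguishable arrangements.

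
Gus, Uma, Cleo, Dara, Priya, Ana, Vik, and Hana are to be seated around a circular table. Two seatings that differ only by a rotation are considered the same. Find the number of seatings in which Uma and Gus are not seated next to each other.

Without the restriction there are (7)! = 5040 seatings.
Seatings with Uma beside Gus: treat them as a block with 2 internal orders, giving 2 × (6)! = 1440.
Subtracting, 5040 − 1440 = 3600.

3600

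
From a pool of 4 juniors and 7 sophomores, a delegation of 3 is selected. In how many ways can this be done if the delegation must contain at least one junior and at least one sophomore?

126

Unrestricted: C(11,3) = 165 ways to pick any 3 of the 11.
Selections missing a whole group: no juniors → C(7,3) = 35; no sophomores → C(4,3) = 4.
Both groups omitted at once is impossible, so 165 − 39 = 126.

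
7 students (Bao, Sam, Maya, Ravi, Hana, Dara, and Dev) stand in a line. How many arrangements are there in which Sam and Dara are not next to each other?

3600

Of the 7! = 5040 arrangements, those with Sam and Dara adjacent number 2 × 6! = 1440 (treat the pair as a block with 2 internal orders).
So 5040 − 1440 = 3600 arrangements keep them apart.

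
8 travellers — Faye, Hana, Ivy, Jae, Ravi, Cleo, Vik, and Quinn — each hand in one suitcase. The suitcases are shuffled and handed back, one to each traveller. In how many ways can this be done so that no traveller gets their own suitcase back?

14833

This is the derangement count D_8: permutations of 8 items with no fixed point.
By inclusion–exclusion this is Σ_{j=0}^{8} (−1)^j C(8,j)·(8−j)!.
Computing: 40320 − 40320 + 20160 − 6720 + 1680 − 336 + 56 − 8 + 1 = 14833.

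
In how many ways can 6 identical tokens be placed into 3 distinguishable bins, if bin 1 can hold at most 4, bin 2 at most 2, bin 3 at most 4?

Ignoring the caps, the number of non-negative solutions to x_1+…+x_3 = 6 is C(8,2) = 28.
Subtract solutions that violate a single cap (substitute x_i' = x_i − (cap_i+1)): x_1 ≥ 5 gives C(3,2) = 3; x_2 ≥ 3 gives C(5,2) = 10; x_3 ≥ 5 gives C(3,2) = 3. Together 16.
No two caps can be exceeded simultaneously, so the pair terms are all 0.
By inclusion–exclusion the count is 28 − 16 + 0 = 12.

12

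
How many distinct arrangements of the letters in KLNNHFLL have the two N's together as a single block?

840

Treat the 2 copies of N as a single block. The multiset to arrange is then {NN, F, H, K, L, L, L}, 7 items in all.
That gives (7)!/(3!) = 840 arrangements.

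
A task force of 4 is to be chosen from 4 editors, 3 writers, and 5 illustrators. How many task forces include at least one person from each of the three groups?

270

With no constraint there are C(12,4) = 495 possible selections.
Selections missing a whole group: no editors → C(8,4) = 70; no writers → C(9,4) = 126; no illustrators → C(7,4) = 35.
Add back selections omitting two groups (i.e. drawn from a single group): C(4,4) + C(3,4) + C(5,4) = 6.
By inclusion–exclusion: 495 − 231 + 6 = 270.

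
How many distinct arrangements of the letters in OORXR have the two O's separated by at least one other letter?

18

There are 5!/(2!·2!) = 30 arrangements of OORXR in total.
Arrangements with the O's together: treat OO as one letter, giving (4)!/(2!) = 12.
Subtracting, 30 − 12 = 18 arrangements keep the O's apart.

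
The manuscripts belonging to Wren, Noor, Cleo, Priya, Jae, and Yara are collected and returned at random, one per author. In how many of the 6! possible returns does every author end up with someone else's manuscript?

Let Aᵢ be the assignments in which author i gets their own manuscript. We want the size of the complement of A₁∪…∪A_6.
By inclusion–exclusion this is Σ_{j=0}^{6} (−1)^j C(6,j)·(6−j)!.
Computing: 720 − 720 + 360 − 120 + 30 − 6 + 1 = 265.

265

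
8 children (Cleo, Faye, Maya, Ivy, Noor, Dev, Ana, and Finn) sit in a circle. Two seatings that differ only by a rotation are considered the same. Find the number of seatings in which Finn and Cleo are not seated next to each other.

3600

All circular seatings of 8 people number (7)! = 5040.
Seatings with Finn beside Cleo: treat them as a block with 2 internal orders, giving 2 × (6)! = 1440.
Subtracting, 5040 − 1440 = 3600.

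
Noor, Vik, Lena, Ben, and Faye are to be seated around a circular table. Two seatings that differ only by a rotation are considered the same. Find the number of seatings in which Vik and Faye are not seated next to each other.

All circular seatings of 5 people number (4)! = 24.
Those with Vik next to Faye: fuse the pair into one unit and seat 4 units around a circle — 2·(3)! = 12.
Subtracting, 24 − 12 = 12.

12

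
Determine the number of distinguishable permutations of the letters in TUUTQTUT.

280

Letter multiplicities in TUUTQTUT: Q×1, T×4, U×3.
So there are 8! / (4!·3!) = 280 distinguishable arrangements.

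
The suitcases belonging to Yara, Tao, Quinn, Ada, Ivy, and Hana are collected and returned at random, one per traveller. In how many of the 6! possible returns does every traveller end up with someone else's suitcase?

265

Count assignments avoiding every fixed point. For any j of the 6 travellers fixed to their own suitcase, the other 6−j can be arranged in (6−j)! ways.
By inclusion–exclusion this is Σ_{j=0}^{6} (−1)^j C(6,j)·(6−j)!.
Computing: 720 − 720 + 360 − 120 + 30 − 6 + 1 = 265.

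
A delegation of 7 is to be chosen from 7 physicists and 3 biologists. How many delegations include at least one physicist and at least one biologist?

Unrestricted: C(10,7) = 120 ways to pick any 7 of the 10.
Subtract selections that omit an entire group: no physicists → C(3,7) = 0; no biologists → C(7,7) = 1.
Both groups omitted at once is impossible, so 120 − 1 = 119.

119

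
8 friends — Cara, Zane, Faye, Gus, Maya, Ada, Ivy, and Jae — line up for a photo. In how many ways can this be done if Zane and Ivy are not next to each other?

Of the 8! = 40320 arrangements, those with Zane and Ivy adjacent number 2 × 7! = 10080 (treat the pair as a block with 2 internal orders).
So 40320 − 10080 = 30240 arrangements keep them apart.

30240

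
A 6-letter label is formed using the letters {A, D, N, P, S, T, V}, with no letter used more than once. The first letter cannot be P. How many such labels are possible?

4320

The first letter has 7−1 = 6 choices (anything except P).
The remaining 5 letters are filled from the other 6 symbols without repetition: 6 × 5 × 4 × 3 × 2 = 720.
Total: 6 × 720 = 4320.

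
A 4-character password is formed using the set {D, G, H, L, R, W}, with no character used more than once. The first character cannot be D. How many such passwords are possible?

300

The first character has 6−1 = 5 choices (anything except D).
The remaining 3 characters are filled from the other 5 symbols without repetition: 5 × 4 × 3 = 60.
Total: 5 × 60 = 300.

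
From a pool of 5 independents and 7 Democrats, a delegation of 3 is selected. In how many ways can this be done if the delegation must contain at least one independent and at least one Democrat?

With no constraint there are C(12,3) = 220 possible selections.
Selections missing a whole group: no independents → C(7,3) = 35; no Democrats → C(5,3) = 10.
Both groups omitted at once is impossible, so 220 − 45 = 175.

175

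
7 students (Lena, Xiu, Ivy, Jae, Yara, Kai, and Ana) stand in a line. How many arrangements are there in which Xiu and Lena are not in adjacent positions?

3600

There are 7! = 5040 arrangements in all. If Xiu and Lena are adjacent, merging them into one block gives 2·(6)! = 1440 arrangements.
So 5040 − 1440 = 3600 arrangements keep them apart.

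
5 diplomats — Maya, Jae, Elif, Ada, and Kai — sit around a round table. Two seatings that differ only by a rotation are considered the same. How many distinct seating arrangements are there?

Fix one person's seat to break rotational symmetry; the remaining 4 people can be arranged in (4)! = 24 ways.

24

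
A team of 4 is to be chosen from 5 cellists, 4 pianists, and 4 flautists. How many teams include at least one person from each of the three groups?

400

Unrestricted: C(13,4) = 715 ways to pick any 4 of the 13.
Selections missing a whole group: no cellists → C(8,4) = 70; no pianists → C(9,4) = 126; no flautists → C(9,4) = 126.
Add back selections omitting two groups (i.e. drawn from a single group): C(5,4) + C(4,4) + C(4,4) = 7.
By inclusion–exclusion: 715 − 322 + 7 = 400.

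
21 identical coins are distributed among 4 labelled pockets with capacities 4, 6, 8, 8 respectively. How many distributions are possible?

Ignoring the caps, the number of non-negative solutions to x_1+…+x_4 = 21 is C(24,3) = 2024.
Subtract solutions that violate a single cap (substitute x_i' = x_i − (cap_i+1)): x_1 ≥ 5 gives C(19,3) = 969; x_2 ≥ 7 gives C(17,3) = 680; x_3 ≥ 9 gives C(15,3) = 455; x_4 ≥ 9 gives C(15,3) = 455. Together 2559.
Add back pairs where two caps are both exceeded: 220 + 120 + 120 + 56 + 56 + 20 = 592.
Subtract triples: 1 + 1 + 0 + 0 = 2.
By inclusion–exclusion the count is 2024 − 2559 + 592 − 2 = 55.

55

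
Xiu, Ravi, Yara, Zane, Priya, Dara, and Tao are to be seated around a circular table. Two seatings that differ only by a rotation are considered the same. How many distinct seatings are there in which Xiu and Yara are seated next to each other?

Glue Xiu and Yara into a block (2 internal orders). Seating 6 units around a circle gives (5)! arrangements.
So 2 × (5)! = 2 × 120 = 240.

240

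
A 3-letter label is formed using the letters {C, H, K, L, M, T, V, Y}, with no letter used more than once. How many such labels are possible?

336

With no repetition, fill the 3 letters in order: 8 choices, then 7, down to 6.
8 × 7 × 6 = 336.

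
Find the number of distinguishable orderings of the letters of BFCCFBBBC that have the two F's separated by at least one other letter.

Total arrangements of BFCCFBBBC: 9!/(4!·3!·2!) = 1260.
If the two F's are adjacent, glue them into one block, leaving 8 items to arrange: (8)!/(4!·3!) = 280 ways.
Subtracting, 1260 − 280 = 980 arrangements keep the F's apart.

980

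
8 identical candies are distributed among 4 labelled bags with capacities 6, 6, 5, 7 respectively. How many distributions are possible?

Without the upper bounds there are C(11,3) = 165 ways to split 8 among 4 bags.
Subtract solutions that violate a single cap (substitute x_i' = x_i − (cap_i+1)): x_1 ≥ 7 gives C(4,3) = 4; x_2 ≥ 7 gives C(4,3) = 4; x_3 ≥ 6 gives C(5,3) = 10; x_4 ≥ 8 gives C(3,3) = 1. Together 19.
No two caps can be exceeded simultaneously, so the pair terms are all 0.
By inclusion–exclusion the count is 165 − 19 + 0 = 146.

146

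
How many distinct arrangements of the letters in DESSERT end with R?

180

Fix R in the last position and arrange the remaining 6 letters.
Those 6 letters have E appearing twice and S appearing twice, giving (6)!/(2!·2!) = 180.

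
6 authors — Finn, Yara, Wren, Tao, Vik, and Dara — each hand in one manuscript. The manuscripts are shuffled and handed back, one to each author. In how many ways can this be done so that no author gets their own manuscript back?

Count assignments avoiding every fixed point. For any j of the 6 authors fixed to their own manuscript, the other 6−j can be arranged in (6−j)! ways.
By inclusion–exclusion this is Σ_{j=0}^{6} (−1)^j C(6,j)·(6−j)!.
Computing: 720 − 720 + 360 − 120 + 30 − 6 + 1 = 265.

265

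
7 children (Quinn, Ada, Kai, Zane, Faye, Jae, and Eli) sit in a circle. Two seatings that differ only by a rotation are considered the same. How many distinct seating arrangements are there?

720

Fix one person's seat to break rotational symmetry; the remaining 6 people can be arranged in (6)! = 720 ways.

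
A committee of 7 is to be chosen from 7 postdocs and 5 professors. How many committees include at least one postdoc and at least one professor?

791

Unrestricted: C(12,7) = 792 ways to pick any 7 of the 12.
Selections missing a whole group: no postdocs → C(5,7) = 0; no professors → C(7,7) = 1.
Both groups omitted at once is impossible, so 792 − 1 = 791.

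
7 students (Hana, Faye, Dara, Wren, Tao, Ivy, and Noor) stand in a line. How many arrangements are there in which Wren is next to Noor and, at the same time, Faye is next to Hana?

480

Treat {Wren,Noor} as one block (2 orders) and {Faye,Hana} as another (2 orders).
That leaves 5 units to arrange: 2 × 2 × 5! = 4 × 120 = 480.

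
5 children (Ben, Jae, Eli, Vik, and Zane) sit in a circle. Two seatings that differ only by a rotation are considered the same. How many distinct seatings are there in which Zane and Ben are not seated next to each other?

12

Without the restriction there are (4)! = 24 seatings.
Those with Zane next to Ben: fuse the pair into one unit and seat 4 units around a circle — 2·(3)! = 12.
Subtracting, 24 − 12 = 12.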